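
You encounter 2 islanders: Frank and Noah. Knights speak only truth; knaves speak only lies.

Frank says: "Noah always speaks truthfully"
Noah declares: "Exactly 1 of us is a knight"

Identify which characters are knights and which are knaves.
Frank is a knave.
Noah is a knave.

Verification:
- Frank (knave) says "Noah always speaks truthfully" - this is FALSE (a lie) because Noah is a knave.
- Noah (knave) says "Exactly 1 of us is a knight" - this is FALSE (a lie) because there are 0 knights.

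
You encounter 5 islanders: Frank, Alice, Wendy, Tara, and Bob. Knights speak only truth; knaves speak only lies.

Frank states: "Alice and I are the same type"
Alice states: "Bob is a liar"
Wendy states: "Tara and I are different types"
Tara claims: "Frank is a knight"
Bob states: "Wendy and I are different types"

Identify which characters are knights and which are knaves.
Frank is a knave.
Alice is a knight.
Wendy is a knave.
Tara is a knave.
Bob is a knave.

Verification:
- Frank (knave) says "Alice and I are the same type" - this is FALSE (a lie) because Frank is a knave and Alice is a knight.
- Alice (knight) says "Bob is a liar" - this is TRUE because Bob is a knave.
- Wendy (knave) says "Tara and I are different types" - this is FALSE (a lie) because Wendy is a knave and Tara is a knave.
- Tara (knave) says "Frank is a knight" - this is FALSE (a lie) because Frank is a knave.
- Bob (knave) says "Wendy and I are different types" - this is FALSE (a lie) because Bob is a knave and Wendy is a knave.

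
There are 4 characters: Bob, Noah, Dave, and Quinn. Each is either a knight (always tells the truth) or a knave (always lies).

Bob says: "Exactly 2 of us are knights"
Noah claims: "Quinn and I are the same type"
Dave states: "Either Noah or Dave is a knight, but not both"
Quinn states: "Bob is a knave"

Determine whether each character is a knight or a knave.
Bob is a knave.
Noah is a knave.
Dave is a knave.
Quinn is a knight.

Verification:
- Bob (knave) says "Exactly 2 of us are knights" - this is FALSE (a lie) because there are 1 knights.
- Noah (knave) says "Quinn and I are the same type" - this is FALSE (a lie) because Noah is a knave and Quinn is a knight.
- Dave (knave) says "Either Noah or Dave is a knight, but not both" - this is FALSE (a lie) because Noah is a knave and Dave is a knave.
- Quinn (knight) says "Bob is a knave" - this is TRUE because Bob is a knave.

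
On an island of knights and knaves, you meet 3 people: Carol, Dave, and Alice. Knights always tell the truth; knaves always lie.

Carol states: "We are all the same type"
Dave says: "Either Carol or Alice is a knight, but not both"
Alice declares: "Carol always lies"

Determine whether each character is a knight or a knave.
Carol is a knave.
Dave is a knight.
Alice is a knight.

Verification:
- Carol (knave) says "We are all the same type" - this is FALSE (a lie) because Dave and Alice are knights and Carol is a knave.
- Dave (knight) says "Either Carol or Alice is a knight, but not both" - this is TRUE because Carol is a knave and Alice is a knight.
- Alice (knight) says "Carol always lies" - this is TRUE because Carol is a knave.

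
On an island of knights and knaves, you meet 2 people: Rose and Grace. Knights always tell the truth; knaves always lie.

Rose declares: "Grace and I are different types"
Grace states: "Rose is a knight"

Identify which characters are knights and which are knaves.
Rose is a knave.
Grace is a knave.

Verification:
- Rose (knave) says "Grace and I are different types" - this is FALSE (a lie) because Rose is a knave and Grace is a knave.
- Grace (knave) says "Rose is a knight" - this is FALSE (a lie) because Rose is a knave.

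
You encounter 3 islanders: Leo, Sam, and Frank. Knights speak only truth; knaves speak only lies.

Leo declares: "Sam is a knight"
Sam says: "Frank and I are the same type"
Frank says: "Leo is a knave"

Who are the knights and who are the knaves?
Leo is a knave.
Sam is a knave.
Frank is a knight.

Verification:
- Leo (knave) says "Sam is a knight" - this is FALSE (a lie) because Sam is a knave.
- Sam (knave) says "Frank and I are the same type" - this is FALSE (a lie) because Sam is a knave and Frank is a knight.
- Frank (knight) says "Leo is a knave" - this is TRUE because Leo is a knave.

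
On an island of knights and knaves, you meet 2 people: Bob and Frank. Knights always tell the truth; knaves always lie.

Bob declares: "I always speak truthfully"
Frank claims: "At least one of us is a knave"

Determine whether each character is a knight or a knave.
Bob is a knave.
Frank is a knight.

Verification:
- Bob (knave) says "I always speak truthfully" - this is FALSE (a lie) because Bob is a knave.
- Frank (knight) says "At least one of us is a knave" - this is TRUE because Bob is a knave.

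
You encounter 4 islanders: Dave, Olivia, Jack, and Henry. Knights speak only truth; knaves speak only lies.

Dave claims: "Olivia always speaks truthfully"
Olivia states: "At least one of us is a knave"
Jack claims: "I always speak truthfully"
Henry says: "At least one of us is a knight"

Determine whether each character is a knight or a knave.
Dave is a knight.
Olivia is a knight.
Jack is a knave.
Henry is a knight.

Verification:
- Dave (knight) says "Olivia always speaks truthfully" - this is TRUE because Olivia is a knight.
- Olivia (knight) says "At least one of us is a knave" - this is TRUE because Jack is a knave.
- Jack (knave) says "I always speak truthfully" - this is FALSE (a lie) because Jack is a knave.
- Henry (knight) says "At least one of us is a knight" - this is TRUE because Dave, Olivia, and Henry are knights.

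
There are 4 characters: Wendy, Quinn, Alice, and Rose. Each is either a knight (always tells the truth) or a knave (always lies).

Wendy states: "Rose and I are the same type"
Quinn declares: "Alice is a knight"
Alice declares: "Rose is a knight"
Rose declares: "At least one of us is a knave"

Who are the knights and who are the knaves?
Wendy is a knave.
Quinn is a knight.
Alice is a knight.
Rose is a knight.

Verification:
- Wendy (knave) says "Rose and I are the same type" - this is FALSE (a lie) because Wendy is a knave and Rose is a knight.
- Quinn (knight) says "Alice is a knight" - this is TRUE because Alice is a knight.
- Alice (knight) says "Rose is a knight" - this is TRUE because Rose is a knight.
- Rose (knight) says "At least one of us is a knave" - this is TRUE because Wendy is a knave.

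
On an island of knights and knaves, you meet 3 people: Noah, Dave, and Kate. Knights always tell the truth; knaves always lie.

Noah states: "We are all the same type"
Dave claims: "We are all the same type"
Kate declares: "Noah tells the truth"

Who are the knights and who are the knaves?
Noah is a knight.
Dave is a knight.
Kate is a knight.

Verification:
- Noah (knight) says "We are all the same type" - this is TRUE because Noah, Dave, and Kate are knights.
- Dave (knight) says "We are all the same type" - this is TRUE because Noah, Dave, and Kate are knights.
- Kate (knight) says "Noah tells the truth" - this is TRUE because Noah is a knight.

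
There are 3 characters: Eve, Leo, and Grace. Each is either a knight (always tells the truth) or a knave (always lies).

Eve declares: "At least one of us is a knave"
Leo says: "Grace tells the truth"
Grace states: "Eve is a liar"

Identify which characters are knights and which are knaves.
Eve is a knight.
Leo is a knave.
Grace is a knave.

Verification:
- Eve (knight) says "At least one of us is a knave" - this is TRUE because Leo and Grace are knaves.
- Leo (knave) says "Grace tells the truth" - this is FALSE (a lie) because Grace is a knave.
- Grace (knave) says "Eve is a liar" - this is FALSE (a lie) because Eve is a knight.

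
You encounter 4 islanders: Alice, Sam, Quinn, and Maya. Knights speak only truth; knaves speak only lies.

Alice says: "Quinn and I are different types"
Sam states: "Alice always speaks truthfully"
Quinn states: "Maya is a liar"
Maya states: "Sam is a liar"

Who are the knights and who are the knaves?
Alice is a knave.
Sam is a knave.
Quinn is a knave.
Maya is a knight.

Verification:
- Alice (knave) says "Quinn and I are different types" - this is FALSE (a lie) because Alice is a knave and Quinn is a knave.
- Sam (knave) says "Alice always speaks truthfully" - this is FALSE (a lie) because Alice is a knave.
- Quinn (knave) says "Maya is a liar" - this is FALSE (a lie) because Maya is a knight.
- Maya (knight) says "Sam is a liar" - this is TRUE because Sam is a knave.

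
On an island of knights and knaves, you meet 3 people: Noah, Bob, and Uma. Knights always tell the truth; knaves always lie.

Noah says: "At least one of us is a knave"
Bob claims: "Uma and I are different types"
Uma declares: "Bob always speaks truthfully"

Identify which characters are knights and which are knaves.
Noah is a knight.
Bob is a knave.
Uma is a knave.

Verification:
- Noah (knight) says "At least one of us is a knave" - this is TRUE because Bob and Uma are knaves.
- Bob (knave) says "Uma and I are different types" - this is FALSE (a lie) because Bob is a knave and Uma is a knave.
- Uma (knave) says "Bob always speaks truthfully" - this is FALSE (a lie) because Bob is a knave.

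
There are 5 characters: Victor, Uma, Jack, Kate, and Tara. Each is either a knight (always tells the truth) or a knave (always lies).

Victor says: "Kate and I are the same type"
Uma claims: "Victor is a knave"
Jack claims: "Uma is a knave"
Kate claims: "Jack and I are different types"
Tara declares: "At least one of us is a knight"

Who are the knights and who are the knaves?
Victor is a knave.
Uma is a knight.
Jack is a knave.
Kate is a knight.
Tara is a knight.

Verification:
- Victor (knave) says "Kate and I are the same type" - this is FALSE (a lie) because Victor is a knave and Kate is a knight.
- Uma (knight) says "Victor is a knave" - this is TRUE because Victor is a knave.
- Jack (knave) says "Uma is a knave" - this is FALSE (a lie) because Uma is a knight.
- Kate (knight) says "Jack and I are different types" - this is TRUE because Kate is a knight and Jack is a knave.
- Tara (knight) says "At least one of us is a knight" - this is TRUE because Uma, Kate, and Tara are knights.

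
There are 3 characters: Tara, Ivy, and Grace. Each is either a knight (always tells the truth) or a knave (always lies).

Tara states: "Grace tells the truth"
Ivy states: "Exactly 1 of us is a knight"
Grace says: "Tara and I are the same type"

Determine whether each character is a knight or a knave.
Tara is a knight.
Ivy is a knave.
Grace is a knight.

Verification:
- Tara (knight) says "Grace tells the truth" - this is TRUE because Grace is a knight.
- Ivy (knave) says "Exactly 1 of us is a knight" - this is FALSE (a lie) because there are 2 knights.
- Grace (knight) says "Tara and I are the same type" - this is TRUE because Grace is a knight and Tara is a knight.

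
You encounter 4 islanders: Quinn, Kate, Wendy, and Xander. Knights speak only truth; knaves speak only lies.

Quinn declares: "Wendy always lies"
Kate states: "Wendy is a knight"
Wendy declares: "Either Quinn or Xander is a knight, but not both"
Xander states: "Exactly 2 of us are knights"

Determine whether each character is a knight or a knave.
Quinn is a knight.
Kate is a knave.
Wendy is a knave.
Xander is a knight.

Verification:
- Quinn (knight) says "Wendy always lies" - this is TRUE because Wendy is a knave.
- Kate (knave) says "Wendy is a knight" - this is FALSE (a lie) because Wendy is a knave.
- Wendy (knave) says "Either Quinn or Xander is a knight, but not both" - this is FALSE (a lie) because Quinn is a knight and Xander is a knight.
- Xander (knight) says "Exactly 2 of us are knights" - this is TRUE because there are 2 knights.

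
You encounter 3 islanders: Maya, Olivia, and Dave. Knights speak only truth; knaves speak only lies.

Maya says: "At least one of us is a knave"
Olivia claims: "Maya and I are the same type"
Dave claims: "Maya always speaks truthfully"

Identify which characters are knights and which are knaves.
Maya is a knight.
Olivia is a knave.
Dave is a knight.

Verification:
- Maya (knight) says "At least one of us is a knave" - this is TRUE because Olivia is a knave.
- Olivia (knave) says "Maya and I are the same type" - this is FALSE (a lie) because Olivia is a knave and Maya is a knight.
- Dave (knight) says "Maya always speaks truthfully" - this is TRUE because Maya is a knight.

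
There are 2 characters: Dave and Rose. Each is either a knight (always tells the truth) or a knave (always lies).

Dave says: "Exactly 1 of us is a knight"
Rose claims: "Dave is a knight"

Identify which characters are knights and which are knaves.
Dave is a knave.
Rose is a knave.

Verification:
- Dave (knave) says "Exactly 1 of us is a knight" - this is FALSE (a lie) because there are 0 knights.
- Rose (knave) says "Dave is a knight" - this is FALSE (a lie) because Dave is a knave.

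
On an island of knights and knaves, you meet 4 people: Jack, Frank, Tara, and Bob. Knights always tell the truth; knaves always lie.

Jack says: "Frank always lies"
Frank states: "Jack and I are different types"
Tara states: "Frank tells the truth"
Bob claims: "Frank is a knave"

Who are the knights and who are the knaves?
Jack is a knave.
Frank is a knight.
Tara is a knight.
Bob is a knave.

Verification:
- Jack (knave) says "Frank always lies" - this is FALSE (a lie) because Frank is a knight.
- Frank (knight) says "Jack and I are different types" - this is TRUE because Frank is a knight and Jack is a knave.
- Tara (knight) says "Frank tells the truth" - this is TRUE because Frank is a knight.
- Bob (knave) says "Frank is a knave" - this is FALSE (a lie) because Frank is a knight.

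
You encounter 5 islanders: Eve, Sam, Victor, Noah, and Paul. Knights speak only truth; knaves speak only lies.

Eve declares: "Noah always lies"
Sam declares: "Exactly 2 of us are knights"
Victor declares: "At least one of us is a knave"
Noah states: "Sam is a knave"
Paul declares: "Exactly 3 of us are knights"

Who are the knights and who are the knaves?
Eve is a knave.
Sam is a knave.
Victor is a knight.
Noah is a knight.
Paul is a knight.

Verification:
- Eve (knave) says "Noah always lies" - this is FALSE (a lie) because Noah is a knight.
- Sam (knave) says "Exactly 2 of us are knights" - this is FALSE (a lie) because there are 3 knights.
- Victor (knight) says "At least one of us is a knave" - this is TRUE because Eve and Sam are knaves.
- Noah (knight) says "Sam is a knave" - this is TRUE because Sam is a knave.
- Paul (knight) says "Exactly 3 of us are knights" - this is TRUE because there are 3 knights.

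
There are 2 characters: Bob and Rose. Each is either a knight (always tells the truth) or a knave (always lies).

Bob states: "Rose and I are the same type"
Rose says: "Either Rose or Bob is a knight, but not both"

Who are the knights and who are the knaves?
Bob is a knave.
Rose is a knight.

Verification:
- Bob (knave) says "Rose and I are the same type" - this is FALSE (a lie) because Bob is a knave and Rose is a knight.
- Rose (knight) says "Either Rose or Bob is a knight, but not both" - this is TRUE because Rose is a knight and Bob is a knave.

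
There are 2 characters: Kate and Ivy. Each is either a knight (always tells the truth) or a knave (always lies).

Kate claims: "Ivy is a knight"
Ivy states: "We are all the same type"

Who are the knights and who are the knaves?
Kate is a knight.
Ivy is a knight.

Verification:
- Kate (knight) says "Ivy is a knight" - this is TRUE because Ivy is a knight.
- Ivy (knight) says "We are all the same type" - this is TRUE because Kate and Ivy are knights.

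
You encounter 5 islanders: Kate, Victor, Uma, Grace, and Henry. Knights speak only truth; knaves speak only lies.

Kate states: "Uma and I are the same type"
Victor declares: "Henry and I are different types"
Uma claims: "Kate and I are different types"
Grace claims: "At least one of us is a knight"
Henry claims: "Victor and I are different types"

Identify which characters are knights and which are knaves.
Kate is a knave.
Victor is a knave.
Uma is a knight.
Grace is a knight.
Henry is a knave.

Verification:
- Kate (knave) says "Uma and I are the same type" - this is FALSE (a lie) because Kate is a knave and Uma is a knight.
- Victor (knave) says "Henry and I are different types" - this is FALSE (a lie) because Victor is a knave and Henry is a knave.
- Uma (knight) says "Kate and I are different types" - this is TRUE because Uma is a knight and Kate is a knave.
- Grace (knight) says "At least one of us is a knight" - this is TRUE because Uma and Grace are knights.
- Henry (knave) says "Victor and I are different types" - this is FALSE (a lie) because Henry is a knave and Victor is a knave.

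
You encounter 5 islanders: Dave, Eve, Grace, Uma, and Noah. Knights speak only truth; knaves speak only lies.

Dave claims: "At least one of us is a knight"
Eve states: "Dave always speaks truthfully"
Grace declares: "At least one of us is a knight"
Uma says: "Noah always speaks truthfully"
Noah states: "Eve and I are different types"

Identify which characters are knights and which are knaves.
Dave is a knave.
Eve is a knave.
Grace is a knave.
Uma is a knave.
Noah is a knave.

Verification:
- Dave (knave) says "At least one of us is a knight" - this is FALSE (a lie) because no one is a knight.
- Eve (knave) says "Dave always speaks truthfully" - this is FALSE (a lie) because Dave is a knave.
- Grace (knave) says "At least one of us is a knight" - this is FALSE (a lie) because no one is a knight.
- Uma (knave) says "Noah always speaks truthfully" - this is FALSE (a lie) because Noah is a knave.
- Noah (knave) says "Eve and I are different types" - this is FALSE (a lie) because Noah is a knave and Eve is a knave.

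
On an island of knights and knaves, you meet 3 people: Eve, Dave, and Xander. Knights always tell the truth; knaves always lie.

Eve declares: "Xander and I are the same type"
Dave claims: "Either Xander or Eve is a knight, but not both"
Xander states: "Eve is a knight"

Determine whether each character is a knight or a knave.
Eve is a knight.
Dave is a knave.
Xander is a knight.

Verification:
- Eve (knight) says "Xander and I are the same type" - this is TRUE because Eve is a knight and Xander is a knight.
- Dave (knave) says "Either Xander or Eve is a knight, but not both" - this is FALSE (a lie) because Xander is a knight and Eve is a knight.
- Xander (knight) says "Eve is a knight" - this is TRUE because Eve is a knight.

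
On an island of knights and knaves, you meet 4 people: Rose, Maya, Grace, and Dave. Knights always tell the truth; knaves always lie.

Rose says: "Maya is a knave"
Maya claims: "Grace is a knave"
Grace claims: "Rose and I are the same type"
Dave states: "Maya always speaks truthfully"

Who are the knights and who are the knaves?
Rose is a knight.
Maya is a knave.
Grace is a knight.
Dave is a knave.

Verification:
- Rose (knight) says "Maya is a knave" - this is TRUE because Maya is a knave.
- Maya (knave) says "Grace is a knave" - this is FALSE (a lie) because Grace is a knight.
- Grace (knight) says "Rose and I are the same type" - this is TRUE because Grace is a knight and Rose is a knight.
- Dave (knave) says "Maya always speaks truthfully" - this is FALSE (a lie) because Maya is a knave.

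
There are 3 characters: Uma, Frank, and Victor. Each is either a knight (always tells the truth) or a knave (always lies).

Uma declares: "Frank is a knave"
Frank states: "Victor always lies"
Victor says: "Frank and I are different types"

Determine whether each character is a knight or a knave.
Uma is a knight.
Frank is a knave.
Victor is a knight.

Verification:
- Uma (knight) says "Frank is a knave" - this is TRUE because Frank is a knave.
- Frank (knave) says "Victor always lies" - this is FALSE (a lie) because Victor is a knight.
- Victor (knight) says "Frank and I are different types" - this is TRUE because Victor is a knight and Frank is a knave.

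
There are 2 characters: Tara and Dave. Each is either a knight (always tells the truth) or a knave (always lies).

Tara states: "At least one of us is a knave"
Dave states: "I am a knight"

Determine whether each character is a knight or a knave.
Tara is a knight.
Dave is a knave.

Verification:
- Tara (knight) says "At least one of us is a knave" - this is TRUE because Dave is a knave.
- Dave (knave) says "I am a knight" - this is FALSE (a lie) because Dave is a knave.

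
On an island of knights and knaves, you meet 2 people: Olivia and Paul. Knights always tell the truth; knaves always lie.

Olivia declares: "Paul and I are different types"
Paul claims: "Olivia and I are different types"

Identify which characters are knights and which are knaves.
Olivia is a knave.
Paul is a knave.

Verification:
- Olivia (knave) says "Paul and I are different types" - this is FALSE (a lie) because Olivia is a knave and Paul is a knave.
- Paul (knave) says "Olivia and I are different types" - this is FALSE (a lie) because Paul is a knave and Olivia is a knave.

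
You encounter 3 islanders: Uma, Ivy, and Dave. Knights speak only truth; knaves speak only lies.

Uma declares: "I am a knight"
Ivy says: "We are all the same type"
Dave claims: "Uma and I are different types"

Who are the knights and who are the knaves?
Uma is a knave.
Ivy is a knave.
Dave is a knight.

Verification:
- Uma (knave) says "I am a knight" - this is FALSE (a lie) because Uma is a knave.
- Ivy (knave) says "We are all the same type" - this is FALSE (a lie) because Dave is a knight and Uma and Ivy are knaves.
- Dave (knight) says "Uma and I are different types" - this is TRUE because Dave is a knight and Uma is a knave.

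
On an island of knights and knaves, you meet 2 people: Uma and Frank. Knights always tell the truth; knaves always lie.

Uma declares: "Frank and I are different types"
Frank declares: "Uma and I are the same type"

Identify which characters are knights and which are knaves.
Uma is a knight.
Frank is a knave.

Verification:
- Uma (knight) says "Frank and I are different types" - this is TRUE because Uma is a knight and Frank is a knave.
- Frank (knave) says "Uma and I are the same type" - this is FALSE (a lie) because Frank is a knave and Uma is a knight.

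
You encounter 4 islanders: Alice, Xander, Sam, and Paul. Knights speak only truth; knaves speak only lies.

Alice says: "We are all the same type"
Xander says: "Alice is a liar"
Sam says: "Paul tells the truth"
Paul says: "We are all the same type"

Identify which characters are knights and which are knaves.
Alice is a knave.
Xander is a knight.
Sam is a knave.
Paul is a knave.

Verification:
- Alice (knave) says "We are all the same type" - this is FALSE (a lie) because Xander is a knight and Alice, Sam, and Paul are knaves.
- Xander (knight) says "Alice is a liar" - this is TRUE because Alice is a knave.
- Sam (knave) says "Paul tells the truth" - this is FALSE (a lie) because Paul is a knave.
- Paul (knave) says "We are all the same type" - this is FALSE (a lie) because Xander is a knight and Alice, Sam, and Paul are knaves.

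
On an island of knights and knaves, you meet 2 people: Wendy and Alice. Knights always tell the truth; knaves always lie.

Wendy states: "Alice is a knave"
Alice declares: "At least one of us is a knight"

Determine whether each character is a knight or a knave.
Wendy is a knave.
Alice is a knight.

Verification:
- Wendy (knave) says "Alice is a knave" - this is FALSE (a lie) because Alice is a knight.
- Alice (knight) says "At least one of us is a knight" - this is TRUE because Alice is a knight.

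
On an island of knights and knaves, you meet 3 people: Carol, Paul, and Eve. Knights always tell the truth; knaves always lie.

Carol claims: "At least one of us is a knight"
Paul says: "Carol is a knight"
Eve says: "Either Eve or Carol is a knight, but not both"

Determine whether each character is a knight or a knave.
Carol is a knave.
Paul is a knave.
Eve is a knave.

Verification:
- Carol (knave) says "At least one of us is a knight" - this is FALSE (a lie) because no one is a knight.
- Paul (knave) says "Carol is a knight" - this is FALSE (a lie) because Carol is a knave.
- Eve (knave) says "Either Eve or Carol is a knight, but not both" - this is FALSE (a lie) because Eve is a knave and Carol is a knave.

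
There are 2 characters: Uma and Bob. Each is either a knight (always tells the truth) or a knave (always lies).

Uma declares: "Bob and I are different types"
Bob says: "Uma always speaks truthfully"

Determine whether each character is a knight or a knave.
Uma is a knave.
Bob is a knave.

Verification:
- Uma (knave) says "Bob and I are different types" - this is FALSE (a lie) because Uma is a knave and Bob is a knave.
- Bob (knave) says "Uma always speaks truthfully" - this is FALSE (a lie) because Uma is a knave.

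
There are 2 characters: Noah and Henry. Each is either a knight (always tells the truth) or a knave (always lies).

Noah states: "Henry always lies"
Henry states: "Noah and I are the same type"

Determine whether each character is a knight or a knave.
Noah is a knight.
Henry is a knave.

Verification:
- Noah (knight) says "Henry always lies" - this is TRUE because Henry is a knave.
- Henry (knave) says "Noah and I are the same type" - this is FALSE (a lie) because Henry is a knave and Noah is a knight.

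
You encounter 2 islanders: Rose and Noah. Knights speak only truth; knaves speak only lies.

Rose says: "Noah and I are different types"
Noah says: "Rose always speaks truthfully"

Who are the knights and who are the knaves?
Rose is a knave.
Noah is a knave.

Verification:
- Rose (knave) says "Noah and I are different types" - this is FALSE (a lie) because Rose is a knave and Noah is a knave.
- Noah (knave) says "Rose always speaks truthfully" - this is FALSE (a lie) because Rose is a knave.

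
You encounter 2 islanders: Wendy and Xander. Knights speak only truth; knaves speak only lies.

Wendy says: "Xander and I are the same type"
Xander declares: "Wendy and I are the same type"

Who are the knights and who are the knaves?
Wendy is a knight.
Xander is a knight.

Verification:
- Wendy (knight) says "Xander and I are the same type" - this is TRUE because Wendy is a knight and Xander is a knight.
- Xander (knight) says "Wendy and I are the same type" - this is TRUE because Xander is a knight and Wendy is a knight.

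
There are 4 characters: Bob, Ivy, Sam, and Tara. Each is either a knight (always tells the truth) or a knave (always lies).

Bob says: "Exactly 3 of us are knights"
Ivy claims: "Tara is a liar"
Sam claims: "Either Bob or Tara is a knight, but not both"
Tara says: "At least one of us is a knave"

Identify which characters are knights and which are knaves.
Bob is a knave.
Ivy is a knave.
Sam is a knight.
Tara is a knight.

Verification:
- Bob (knave) says "Exactly 3 of us are knights" - this is FALSE (a lie) because there are 2 knights.
- Ivy (knave) says "Tara is a liar" - this is FALSE (a lie) because Tara is a knight.
- Sam (knight) says "Either Bob or Tara is a knight, but not both" - this is TRUE because Bob is a knave and Tara is a knight.
- Tara (knight) says "At least one of us is a knave" - this is TRUE because Bob and Ivy are knaves.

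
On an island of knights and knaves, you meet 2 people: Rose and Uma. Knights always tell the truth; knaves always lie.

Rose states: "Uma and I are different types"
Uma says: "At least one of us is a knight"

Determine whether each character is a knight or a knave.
Rose is a knave.
Uma is a knave.

Verification:
- Rose (knave) says "Uma and I are different types" - this is FALSE (a lie) because Rose is a knave and Uma is a knave.
- Uma (knave) says "At least one of us is a knight" - this is FALSE (a lie) because no one is a knight.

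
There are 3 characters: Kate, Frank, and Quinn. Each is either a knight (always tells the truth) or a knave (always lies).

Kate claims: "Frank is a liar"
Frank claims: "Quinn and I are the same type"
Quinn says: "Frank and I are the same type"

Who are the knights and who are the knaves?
Kate is a knave.
Frank is a knight.
Quinn is a knight.

Verification:
- Kate (knave) says "Frank is a liar" - this is FALSE (a lie) because Frank is a knight.
- Frank (knight) says "Quinn and I are the same type" - this is TRUE because Frank is a knight and Quinn is a knight.
- Quinn (knight) says "Frank and I are the same type" - this is TRUE because Quinn is a knight and Frank is a knight.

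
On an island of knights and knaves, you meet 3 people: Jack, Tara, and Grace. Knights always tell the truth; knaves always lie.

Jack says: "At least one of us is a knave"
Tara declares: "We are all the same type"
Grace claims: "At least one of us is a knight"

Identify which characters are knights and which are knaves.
Jack is a knight.
Tara is a knave.
Grace is a knight.

Verification:
- Jack (knight) says "At least one of us is a knave" - this is TRUE because Tara is a knave.
- Tara (knave) says "We are all the same type" - this is FALSE (a lie) because Jack and Grace are knights and Tara is a knave.
- Grace (knight) says "At least one of us is a knight" - this is TRUE because Jack and Grace are knights.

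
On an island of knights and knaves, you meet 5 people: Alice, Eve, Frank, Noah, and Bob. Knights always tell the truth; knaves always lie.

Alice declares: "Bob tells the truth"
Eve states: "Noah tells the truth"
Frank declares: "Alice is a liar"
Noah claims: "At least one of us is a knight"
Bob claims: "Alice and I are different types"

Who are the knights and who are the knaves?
Alice is a knave.
Eve is a knight.
Frank is a knight.
Noah is a knight.
Bob is a knave.

Verification:
- Alice (knave) says "Bob tells the truth" - this is FALSE (a lie) because Bob is a knave.
- Eve (knight) says "Noah tells the truth" - this is TRUE because Noah is a knight.
- Frank (knight) says "Alice is a liar" - this is TRUE because Alice is a knave.
- Noah (knight) says "At least one of us is a knight" - this is TRUE because Eve, Frank, and Noah are knights.
- Bob (knave) says "Alice and I are different types" - this is FALSE (a lie) because Bob is a knave and Alice is a knave.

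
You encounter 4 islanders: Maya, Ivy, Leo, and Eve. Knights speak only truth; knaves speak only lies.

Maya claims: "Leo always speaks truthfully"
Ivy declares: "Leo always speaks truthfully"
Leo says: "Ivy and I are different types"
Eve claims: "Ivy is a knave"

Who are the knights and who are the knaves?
Maya is a knave.
Ivy is a knave.
Leo is a knave.
Eve is a knight.

Verification:
- Maya (knave) says "Leo always speaks truthfully" - this is FALSE (a lie) because Leo is a knave.
- Ivy (knave) says "Leo always speaks truthfully" - this is FALSE (a lie) because Leo is a knave.
- Leo (knave) says "Ivy and I are different types" - this is FALSE (a lie) because Leo is a knave and Ivy is a knave.
- Eve (knight) says "Ivy is a knave" - this is TRUE because Ivy is a knave.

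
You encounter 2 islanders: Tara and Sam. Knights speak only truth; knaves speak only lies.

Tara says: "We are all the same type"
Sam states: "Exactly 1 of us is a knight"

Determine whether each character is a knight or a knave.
Tara is a knave.
Sam is a knight.

Verification:
- Tara (knave) says "We are all the same type" - this is FALSE (a lie) because Sam is a knight and Tara is a knave.
- Sam (knight) says "Exactly 1 of us is a knight" - this is TRUE because there are 1 knights.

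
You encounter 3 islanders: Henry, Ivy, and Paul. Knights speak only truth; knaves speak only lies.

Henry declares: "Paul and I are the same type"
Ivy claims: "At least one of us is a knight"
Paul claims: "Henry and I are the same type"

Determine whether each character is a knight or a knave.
Henry is a knight.
Ivy is a knight.
Paul is a knight.

Verification:
- Henry (knight) says "Paul and I are the same type" - this is TRUE because Henry is a knight and Paul is a knight.
- Ivy (knight) says "At least one of us is a knight" - this is TRUE because Henry, Ivy, and Paul are knights.
- Paul (knight) says "Henry and I are the same type" - this is TRUE because Paul is a knight and Henry is a knight.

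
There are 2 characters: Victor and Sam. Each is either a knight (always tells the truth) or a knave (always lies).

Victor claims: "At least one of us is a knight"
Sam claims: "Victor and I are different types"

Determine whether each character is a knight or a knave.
Victor is a knave.
Sam is a knave.

Verification:
- Victor (knave) says "At least one of us is a knight" - this is FALSE (a lie) because no one is a knight.
- Sam (knave) says "Victor and I are different types" - this is FALSE (a lie) because Sam is a knave and Victor is a knave.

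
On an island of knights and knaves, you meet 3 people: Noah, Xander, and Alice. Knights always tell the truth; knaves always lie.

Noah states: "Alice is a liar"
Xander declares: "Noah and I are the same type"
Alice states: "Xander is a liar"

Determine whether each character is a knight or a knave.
Noah is a knight.
Xander is a knight.
Alice is a knave.

Verification:
- Noah (knight) says "Alice is a liar" - this is TRUE because Alice is a knave.
- Xander (knight) says "Noah and I are the same type" - this is TRUE because Xander is a knight and Noah is a knight.
- Alice (knave) says "Xander is a liar" - this is FALSE (a lie) because Xander is a knight.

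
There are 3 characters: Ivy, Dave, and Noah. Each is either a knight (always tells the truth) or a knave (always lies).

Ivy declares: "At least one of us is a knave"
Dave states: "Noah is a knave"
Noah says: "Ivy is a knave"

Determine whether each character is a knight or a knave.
Ivy is a knight.
Dave is a knight.
Noah is a knave.

Verification:
- Ivy (knight) says "At least one of us is a knave" - this is TRUE because Noah is a knave.
- Dave (knight) says "Noah is a knave" - this is TRUE because Noah is a knave.
- Noah (knave) says "Ivy is a knave" - this is FALSE (a lie) because Ivy is a knight.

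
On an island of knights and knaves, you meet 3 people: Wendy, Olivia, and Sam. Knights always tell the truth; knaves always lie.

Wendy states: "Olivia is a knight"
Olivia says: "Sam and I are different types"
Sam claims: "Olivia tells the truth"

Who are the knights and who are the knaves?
Wendy is a knave.
Olivia is a knave.
Sam is a knave.

Verification:
- Wendy (knave) says "Olivia is a knight" - this is FALSE (a lie) because Olivia is a knave.
- Olivia (knave) says "Sam and I are different types" - this is FALSE (a lie) because Olivia is a knave and Sam is a knave.
- Sam (knave) says "Olivia tells the truth" - this is FALSE (a lie) because Olivia is a knave.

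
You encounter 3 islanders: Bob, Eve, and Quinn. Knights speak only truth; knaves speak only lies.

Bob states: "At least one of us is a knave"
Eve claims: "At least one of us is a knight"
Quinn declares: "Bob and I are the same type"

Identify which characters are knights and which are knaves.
Bob is a knight.
Eve is a knight.
Quinn is a knave.

Verification:
- Bob (knight) says "At least one of us is a knave" - this is TRUE because Quinn is a knave.
- Eve (knight) says "At least one of us is a knight" - this is TRUE because Bob and Eve are knights.
- Quinn (knave) says "Bob and I are the same type" - this is FALSE (a lie) because Quinn is a knave and Bob is a knight.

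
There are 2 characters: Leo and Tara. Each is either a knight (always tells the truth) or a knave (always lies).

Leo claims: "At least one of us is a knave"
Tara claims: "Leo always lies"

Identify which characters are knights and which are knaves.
Leo is a knight.
Tara is a knave.

Verification:
- Leo (knight) says "At least one of us is a knave" - this is TRUE because Tara is a knave.
- Tara (knave) says "Leo always lies" - this is FALSE (a lie) because Leo is a knight.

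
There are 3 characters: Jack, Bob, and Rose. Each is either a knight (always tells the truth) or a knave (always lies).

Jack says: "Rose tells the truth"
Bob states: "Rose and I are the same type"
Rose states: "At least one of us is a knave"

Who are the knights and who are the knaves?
Jack is a knight.
Bob is a knave.
Rose is a knight.

Verification:
- Jack (knight) says "Rose tells the truth" - this is TRUE because Rose is a knight.
- Bob (knave) says "Rose and I are the same type" - this is FALSE (a lie) because Bob is a knave and Rose is a knight.
- Rose (knight) says "At least one of us is a knave" - this is TRUE because Bob is a knave.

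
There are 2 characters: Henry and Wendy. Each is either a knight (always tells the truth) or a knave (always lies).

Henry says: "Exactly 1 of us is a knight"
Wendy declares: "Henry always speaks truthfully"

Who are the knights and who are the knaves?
Henry is a knave.
Wendy is a knave.

Verification:
- Henry (knave) says "Exactly 1 of us is a knight" - this is FALSE (a lie) because there are 0 knights.
- Wendy (knave) says "Henry always speaks truthfully" - this is FALSE (a lie) because Henry is a knave.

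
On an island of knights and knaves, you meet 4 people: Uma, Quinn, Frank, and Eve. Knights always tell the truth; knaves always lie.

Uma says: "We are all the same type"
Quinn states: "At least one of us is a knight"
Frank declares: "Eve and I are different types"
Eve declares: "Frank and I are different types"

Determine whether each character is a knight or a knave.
Uma is a knave.
Quinn is a knight.
Frank is a knave.
Eve is a knave.

Verification:
- Uma (knave) says "We are all the same type" - this is FALSE (a lie) because Quinn is a knight and Uma, Frank, and Eve are knaves.
- Quinn (knight) says "At least one of us is a knight" - this is TRUE because Quinn is a knight.
- Frank (knave) says "Eve and I are different types" - this is FALSE (a lie) because Frank is a knave and Eve is a knave.
- Eve (knave) says "Frank and I are different types" - this is FALSE (a lie) because Eve is a knave and Frank is a knave.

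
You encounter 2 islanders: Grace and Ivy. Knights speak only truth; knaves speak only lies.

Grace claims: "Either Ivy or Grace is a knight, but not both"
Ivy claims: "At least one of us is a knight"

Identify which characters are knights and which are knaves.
Grace is a knave.
Ivy is a knave.

Verification:
- Grace (knave) says "Either Ivy or Grace is a knight, but not both" - this is FALSE (a lie) because Ivy is a knave and Grace is a knave.
- Ivy (knave) says "At least one of us is a knight" - this is FALSE (a lie) because no one is a knight.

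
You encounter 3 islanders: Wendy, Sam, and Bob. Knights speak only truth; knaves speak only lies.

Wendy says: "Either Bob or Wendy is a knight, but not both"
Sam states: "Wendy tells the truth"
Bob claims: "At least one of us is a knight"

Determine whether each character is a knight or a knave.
Wendy is a knave.
Sam is a knave.
Bob is a knave.

Verification:
- Wendy (knave) says "Either Bob or Wendy is a knight, but not both" - this is FALSE (a lie) because Bob is a knave and Wendy is a knave.
- Sam (knave) says "Wendy tells the truth" - this is FALSE (a lie) because Wendy is a knave.
- Bob (knave) says "At least one of us is a knight" - this is FALSE (a lie) because no one is a knight.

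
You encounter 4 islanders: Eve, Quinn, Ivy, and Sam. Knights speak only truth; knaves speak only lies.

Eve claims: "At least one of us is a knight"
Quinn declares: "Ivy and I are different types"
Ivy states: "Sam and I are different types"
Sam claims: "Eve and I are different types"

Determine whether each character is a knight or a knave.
Eve is a knave.
Quinn is a knave.
Ivy is a knave.
Sam is a knave.

Verification:
- Eve (knave) says "At least one of us is a knight" - this is FALSE (a lie) because no one is a knight.
- Quinn (knave) says "Ivy and I are different types" - this is FALSE (a lie) because Quinn is a knave and Ivy is a knave.
- Ivy (knave) says "Sam and I are different types" - this is FALSE (a lie) because Ivy is a knave and Sam is a knave.
- Sam (knave) says "Eve and I are different types" - this is FALSE (a lie) because Sam is a knave and Eve is a knave.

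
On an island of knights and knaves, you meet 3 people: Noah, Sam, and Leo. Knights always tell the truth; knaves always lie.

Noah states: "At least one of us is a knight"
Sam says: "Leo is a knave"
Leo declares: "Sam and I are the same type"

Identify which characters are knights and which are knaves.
Noah is a knight.
Sam is a knight.
Leo is a knave.

Verification:
- Noah (knight) says "At least one of us is a knight" - this is TRUE because Noah and Sam are knights.
- Sam (knight) says "Leo is a knave" - this is TRUE because Leo is a knave.
- Leo (knave) says "Sam and I are the same type" - this is FALSE (a lie) because Leo is a knave and Sam is a knight.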